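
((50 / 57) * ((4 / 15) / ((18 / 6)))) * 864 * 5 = 6400 / 19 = 336.84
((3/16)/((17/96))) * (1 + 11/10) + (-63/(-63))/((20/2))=79/34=2.32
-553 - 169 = -722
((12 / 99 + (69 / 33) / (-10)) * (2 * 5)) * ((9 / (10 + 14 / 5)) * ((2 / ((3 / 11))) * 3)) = -435 / 32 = -13.59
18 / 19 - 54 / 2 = -495 / 19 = -26.05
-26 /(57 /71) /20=-923 /570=-1.62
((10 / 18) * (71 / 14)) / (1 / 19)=6745 / 126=53.53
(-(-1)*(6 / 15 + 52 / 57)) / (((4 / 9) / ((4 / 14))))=561 / 665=0.84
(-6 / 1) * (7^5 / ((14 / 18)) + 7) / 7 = -18528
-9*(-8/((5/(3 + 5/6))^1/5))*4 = 1104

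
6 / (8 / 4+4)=1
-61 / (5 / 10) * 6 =-732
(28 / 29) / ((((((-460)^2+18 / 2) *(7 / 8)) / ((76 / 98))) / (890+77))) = 1175872 / 300696389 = 0.00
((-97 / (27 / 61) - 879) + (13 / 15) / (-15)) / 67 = -741289 / 45225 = -16.39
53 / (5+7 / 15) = 795 / 82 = 9.70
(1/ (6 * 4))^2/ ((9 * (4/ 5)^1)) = 5/ 20736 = 0.00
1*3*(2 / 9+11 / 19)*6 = 274 / 19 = 14.42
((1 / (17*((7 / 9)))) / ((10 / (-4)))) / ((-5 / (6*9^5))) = 6377292 / 2975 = 2143.63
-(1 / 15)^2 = -1 / 225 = -0.00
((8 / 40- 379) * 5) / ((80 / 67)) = -63449 / 40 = -1586.22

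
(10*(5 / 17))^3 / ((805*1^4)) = 25000 / 790993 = 0.03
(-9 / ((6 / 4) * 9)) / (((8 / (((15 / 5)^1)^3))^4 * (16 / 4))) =-177147 / 8192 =-21.62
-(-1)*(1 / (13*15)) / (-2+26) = 1 / 4680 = 0.00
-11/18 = -0.61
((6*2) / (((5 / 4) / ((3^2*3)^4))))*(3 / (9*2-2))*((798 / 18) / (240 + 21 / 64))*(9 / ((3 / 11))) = 49759883712 / 8545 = 5823274.86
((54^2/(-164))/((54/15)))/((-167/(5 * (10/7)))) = 10125/47929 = 0.21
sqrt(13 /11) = sqrt(143) /11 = 1.09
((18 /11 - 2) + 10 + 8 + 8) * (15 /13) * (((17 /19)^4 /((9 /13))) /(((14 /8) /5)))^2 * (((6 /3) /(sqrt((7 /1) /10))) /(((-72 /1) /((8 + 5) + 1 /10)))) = -55834660133508100 * sqrt(70) /5190397651649133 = -90.00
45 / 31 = 1.45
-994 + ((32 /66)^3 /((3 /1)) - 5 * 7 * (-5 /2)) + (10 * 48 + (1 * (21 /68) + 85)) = -341.15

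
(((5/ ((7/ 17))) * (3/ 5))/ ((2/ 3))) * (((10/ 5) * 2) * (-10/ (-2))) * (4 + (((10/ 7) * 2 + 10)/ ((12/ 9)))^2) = 14541885/ 686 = 21198.08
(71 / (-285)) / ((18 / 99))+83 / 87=-2293 / 5510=-0.42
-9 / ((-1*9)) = 1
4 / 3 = 1.33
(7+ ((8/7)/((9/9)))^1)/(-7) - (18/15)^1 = -579/245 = -2.36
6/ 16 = 3/ 8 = 0.38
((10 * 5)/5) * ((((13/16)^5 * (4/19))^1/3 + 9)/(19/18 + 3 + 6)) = 8.97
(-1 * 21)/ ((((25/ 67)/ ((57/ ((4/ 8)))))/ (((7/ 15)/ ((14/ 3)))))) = -80199/ 125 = -641.59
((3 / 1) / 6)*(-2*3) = -3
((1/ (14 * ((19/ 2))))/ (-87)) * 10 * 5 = -50/ 11571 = -0.00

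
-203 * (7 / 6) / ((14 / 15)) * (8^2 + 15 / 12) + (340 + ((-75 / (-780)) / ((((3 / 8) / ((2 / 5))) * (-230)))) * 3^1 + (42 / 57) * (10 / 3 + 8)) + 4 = -22094324269 / 1363440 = -16204.84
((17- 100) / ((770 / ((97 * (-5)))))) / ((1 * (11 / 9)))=72459 / 1694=42.77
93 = 93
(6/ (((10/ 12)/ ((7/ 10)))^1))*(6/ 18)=42/ 25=1.68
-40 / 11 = -3.64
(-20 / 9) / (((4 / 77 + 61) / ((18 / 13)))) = -3080 / 61113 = -0.05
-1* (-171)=171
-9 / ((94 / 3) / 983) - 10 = -27481 / 94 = -292.35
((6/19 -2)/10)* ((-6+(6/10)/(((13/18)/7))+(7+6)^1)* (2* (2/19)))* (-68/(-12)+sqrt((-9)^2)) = -2345728/351975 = -6.66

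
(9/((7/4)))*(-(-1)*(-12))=-432/7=-61.71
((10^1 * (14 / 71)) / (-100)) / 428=-7 / 151940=-0.00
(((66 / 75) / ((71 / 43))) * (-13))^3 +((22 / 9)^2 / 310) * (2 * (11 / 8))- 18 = -9844754376923899 / 28084828781250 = -350.54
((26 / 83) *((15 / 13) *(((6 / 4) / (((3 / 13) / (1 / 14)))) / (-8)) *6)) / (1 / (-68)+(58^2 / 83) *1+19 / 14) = -9945 / 3308602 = -0.00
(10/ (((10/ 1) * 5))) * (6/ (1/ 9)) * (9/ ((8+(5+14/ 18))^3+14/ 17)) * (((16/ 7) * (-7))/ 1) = -48183984/ 81057035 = -0.59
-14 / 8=-7 / 4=-1.75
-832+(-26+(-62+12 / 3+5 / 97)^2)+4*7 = 23786171 / 9409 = 2528.02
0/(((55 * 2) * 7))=0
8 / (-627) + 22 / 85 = 13114 / 53295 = 0.25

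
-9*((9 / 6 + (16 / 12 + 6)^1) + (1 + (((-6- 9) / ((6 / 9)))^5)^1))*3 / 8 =4982250879 / 256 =19461917.50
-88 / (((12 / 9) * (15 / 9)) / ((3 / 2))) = -297 / 5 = -59.40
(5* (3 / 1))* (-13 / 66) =-65 / 22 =-2.95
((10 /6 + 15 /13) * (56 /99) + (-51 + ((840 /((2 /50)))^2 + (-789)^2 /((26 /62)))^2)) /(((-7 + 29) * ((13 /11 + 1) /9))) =446700609242973141097 /12168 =36711095434169390.29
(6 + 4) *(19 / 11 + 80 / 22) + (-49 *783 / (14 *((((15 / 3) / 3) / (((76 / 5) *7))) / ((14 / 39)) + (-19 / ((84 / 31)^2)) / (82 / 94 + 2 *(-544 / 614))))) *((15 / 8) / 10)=-1243345181537 / 10163323918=-122.34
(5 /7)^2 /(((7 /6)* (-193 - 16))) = -150 /71687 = -0.00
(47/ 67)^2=2209/ 4489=0.49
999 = 999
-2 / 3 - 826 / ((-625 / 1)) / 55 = -66272 / 103125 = -0.64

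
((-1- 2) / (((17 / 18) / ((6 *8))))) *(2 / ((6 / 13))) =-11232 / 17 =-660.71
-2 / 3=-0.67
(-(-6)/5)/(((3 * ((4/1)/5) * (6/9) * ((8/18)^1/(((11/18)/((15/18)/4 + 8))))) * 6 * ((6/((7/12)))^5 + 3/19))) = 319333/1755734940488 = 0.00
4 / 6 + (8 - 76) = -67.33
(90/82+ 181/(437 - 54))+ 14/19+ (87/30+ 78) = 248253873/2983570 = 83.21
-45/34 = -1.32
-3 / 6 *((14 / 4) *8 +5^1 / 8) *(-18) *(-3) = -6183 / 8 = -772.88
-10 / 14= -5 / 7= -0.71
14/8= 7/4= 1.75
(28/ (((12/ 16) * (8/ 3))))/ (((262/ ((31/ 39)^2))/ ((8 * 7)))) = 376712/ 199251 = 1.89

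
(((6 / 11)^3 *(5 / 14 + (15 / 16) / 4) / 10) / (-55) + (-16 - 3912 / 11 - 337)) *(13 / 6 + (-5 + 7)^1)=-29050413155 / 9838752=-2952.65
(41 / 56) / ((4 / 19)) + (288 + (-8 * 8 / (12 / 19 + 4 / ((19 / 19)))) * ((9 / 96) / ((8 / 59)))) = 281.92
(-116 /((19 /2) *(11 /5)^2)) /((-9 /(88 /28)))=11600 /13167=0.88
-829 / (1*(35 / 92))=-76268 / 35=-2179.09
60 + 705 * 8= 5700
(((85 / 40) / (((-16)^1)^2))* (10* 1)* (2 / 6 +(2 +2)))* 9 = 3315 / 1024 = 3.24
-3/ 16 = -0.19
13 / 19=0.68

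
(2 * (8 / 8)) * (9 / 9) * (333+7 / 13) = 8672 / 13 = 667.08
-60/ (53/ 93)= -5580/ 53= -105.28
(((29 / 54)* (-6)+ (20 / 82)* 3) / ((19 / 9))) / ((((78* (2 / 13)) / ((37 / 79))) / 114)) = -34003 / 6478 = -5.25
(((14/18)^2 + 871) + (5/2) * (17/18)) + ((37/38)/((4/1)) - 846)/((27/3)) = 9603275/12312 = 779.99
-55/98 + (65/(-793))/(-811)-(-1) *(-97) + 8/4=-463295425/4848158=-95.56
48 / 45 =16 / 15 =1.07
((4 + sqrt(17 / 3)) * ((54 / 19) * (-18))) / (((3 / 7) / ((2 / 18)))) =-1008 / 19 -84 * sqrt(51) / 19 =-84.63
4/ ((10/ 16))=32/ 5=6.40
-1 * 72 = -72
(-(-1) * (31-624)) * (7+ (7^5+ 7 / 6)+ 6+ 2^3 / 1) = -59878175 / 6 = -9979695.83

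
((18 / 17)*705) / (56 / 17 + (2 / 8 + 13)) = 1128 / 25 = 45.12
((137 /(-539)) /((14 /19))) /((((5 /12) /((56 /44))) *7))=-31236 /207515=-0.15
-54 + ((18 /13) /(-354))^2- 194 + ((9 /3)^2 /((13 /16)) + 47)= -189.92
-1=-1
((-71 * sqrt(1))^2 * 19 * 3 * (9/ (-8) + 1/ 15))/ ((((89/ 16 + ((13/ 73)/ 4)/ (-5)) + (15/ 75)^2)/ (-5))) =44398355450/ 163333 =271827.22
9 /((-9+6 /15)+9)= 45 /2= 22.50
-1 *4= -4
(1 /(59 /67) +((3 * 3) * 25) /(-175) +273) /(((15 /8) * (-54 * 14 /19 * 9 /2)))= -8564212 /10537695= -0.81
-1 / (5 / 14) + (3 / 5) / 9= -41 / 15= -2.73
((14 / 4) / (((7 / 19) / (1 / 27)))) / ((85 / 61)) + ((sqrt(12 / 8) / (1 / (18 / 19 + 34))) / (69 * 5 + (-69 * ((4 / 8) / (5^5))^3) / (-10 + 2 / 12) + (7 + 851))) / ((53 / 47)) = 112382324218750000 * sqrt(6) / 8724833862304895949 + 1159 / 4590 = 0.28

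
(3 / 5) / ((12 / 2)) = 1 / 10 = 0.10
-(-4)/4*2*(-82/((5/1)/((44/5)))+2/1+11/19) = -134654/475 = -283.48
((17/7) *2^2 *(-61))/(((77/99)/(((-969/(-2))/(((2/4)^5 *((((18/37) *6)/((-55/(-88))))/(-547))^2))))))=-3430041607401775/21168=-162039002617.24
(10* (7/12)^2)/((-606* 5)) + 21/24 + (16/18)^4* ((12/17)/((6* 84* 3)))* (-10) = 9890090957/11355358896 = 0.87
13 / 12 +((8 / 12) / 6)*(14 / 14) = 1.19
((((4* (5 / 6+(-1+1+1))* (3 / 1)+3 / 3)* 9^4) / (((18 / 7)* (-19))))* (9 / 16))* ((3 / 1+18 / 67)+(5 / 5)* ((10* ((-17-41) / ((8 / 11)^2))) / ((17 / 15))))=976994461863 / 583168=1675322.48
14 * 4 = 56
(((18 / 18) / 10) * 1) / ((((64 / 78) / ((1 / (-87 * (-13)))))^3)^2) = 1 / 6386866776482775040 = 0.00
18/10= 9/5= 1.80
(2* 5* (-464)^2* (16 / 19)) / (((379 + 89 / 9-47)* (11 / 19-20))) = -34447360 / 126157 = -273.05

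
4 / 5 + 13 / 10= 21 / 10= 2.10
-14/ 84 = -1/ 6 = -0.17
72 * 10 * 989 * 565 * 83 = 33392991600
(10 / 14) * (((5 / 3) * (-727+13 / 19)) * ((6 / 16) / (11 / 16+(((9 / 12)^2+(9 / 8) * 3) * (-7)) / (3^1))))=86250 / 2261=38.15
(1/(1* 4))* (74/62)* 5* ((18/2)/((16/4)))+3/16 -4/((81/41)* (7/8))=173017/140616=1.23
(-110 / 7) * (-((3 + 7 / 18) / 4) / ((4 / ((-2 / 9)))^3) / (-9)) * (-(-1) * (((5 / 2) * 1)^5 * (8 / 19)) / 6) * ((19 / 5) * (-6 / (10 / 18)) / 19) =-419375 / 111694464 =-0.00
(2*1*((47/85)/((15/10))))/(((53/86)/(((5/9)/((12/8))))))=32336/72981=0.44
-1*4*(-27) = 108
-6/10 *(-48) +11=199/5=39.80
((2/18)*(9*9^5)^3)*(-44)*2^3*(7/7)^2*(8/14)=-23481471833130529152/7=-3354495976161504164.57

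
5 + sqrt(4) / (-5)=23 / 5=4.60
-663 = -663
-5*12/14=-30/7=-4.29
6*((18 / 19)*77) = 8316 / 19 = 437.68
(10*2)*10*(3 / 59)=600 / 59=10.17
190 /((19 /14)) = 140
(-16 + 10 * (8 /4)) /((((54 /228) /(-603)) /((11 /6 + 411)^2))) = -15621056834 /9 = -1735672981.56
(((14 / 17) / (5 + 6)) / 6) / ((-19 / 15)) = -0.01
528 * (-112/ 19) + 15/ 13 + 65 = -752428/ 247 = -3046.27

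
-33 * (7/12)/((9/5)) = -385/36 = -10.69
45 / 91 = 0.49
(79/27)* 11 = 869/27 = 32.19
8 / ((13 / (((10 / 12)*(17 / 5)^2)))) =1156 / 195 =5.93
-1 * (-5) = 5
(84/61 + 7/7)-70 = -4125/61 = -67.62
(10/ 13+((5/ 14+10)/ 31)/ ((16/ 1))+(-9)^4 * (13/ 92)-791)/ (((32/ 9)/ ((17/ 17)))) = 2557929627/ 66440192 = 38.50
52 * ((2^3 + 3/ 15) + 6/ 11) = 454.76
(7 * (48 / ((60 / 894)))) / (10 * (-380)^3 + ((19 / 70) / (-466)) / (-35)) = -0.00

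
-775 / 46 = -16.85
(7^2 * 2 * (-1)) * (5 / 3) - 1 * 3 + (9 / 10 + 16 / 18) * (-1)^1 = -15131 / 90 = -168.12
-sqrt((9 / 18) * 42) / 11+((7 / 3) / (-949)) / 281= -sqrt(21) / 11- 7 / 800007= -0.42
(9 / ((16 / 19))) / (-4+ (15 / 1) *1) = 0.97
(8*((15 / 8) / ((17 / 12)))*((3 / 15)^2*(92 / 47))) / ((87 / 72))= 79488 / 115855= 0.69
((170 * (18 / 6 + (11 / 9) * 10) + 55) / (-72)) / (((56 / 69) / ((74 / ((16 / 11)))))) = -222651385 / 96768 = -2300.88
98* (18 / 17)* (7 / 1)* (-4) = -49392 / 17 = -2905.41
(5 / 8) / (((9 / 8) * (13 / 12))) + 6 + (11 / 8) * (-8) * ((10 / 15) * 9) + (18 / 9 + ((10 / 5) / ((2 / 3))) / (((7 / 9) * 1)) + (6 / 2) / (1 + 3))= -57745 / 1092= -52.88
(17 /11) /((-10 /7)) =-119 /110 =-1.08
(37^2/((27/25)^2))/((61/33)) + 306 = 13947713/14823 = 940.95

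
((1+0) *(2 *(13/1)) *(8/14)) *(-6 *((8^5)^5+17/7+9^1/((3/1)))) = -165018374377396882347416736/49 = -3367721926069324129539117.00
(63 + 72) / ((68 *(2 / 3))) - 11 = -1091 / 136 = -8.02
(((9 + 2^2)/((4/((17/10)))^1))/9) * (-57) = -4199/120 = -34.99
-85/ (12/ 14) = -595/ 6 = -99.17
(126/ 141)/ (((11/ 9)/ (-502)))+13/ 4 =-752303/ 2068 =-363.78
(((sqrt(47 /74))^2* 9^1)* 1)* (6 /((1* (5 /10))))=68.59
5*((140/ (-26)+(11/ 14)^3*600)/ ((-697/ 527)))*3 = -592277475/ 182819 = -3239.69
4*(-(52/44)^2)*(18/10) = -6084/605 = -10.06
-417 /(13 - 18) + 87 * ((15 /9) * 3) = 2592 /5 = 518.40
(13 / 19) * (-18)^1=-234 / 19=-12.32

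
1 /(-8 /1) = -1 /8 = -0.12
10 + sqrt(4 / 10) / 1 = sqrt(10) / 5 + 10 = 10.63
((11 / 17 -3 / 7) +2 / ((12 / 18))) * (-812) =-44428 / 17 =-2613.41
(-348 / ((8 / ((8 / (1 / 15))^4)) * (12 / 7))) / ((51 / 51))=-5261760000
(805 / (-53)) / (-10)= 161 / 106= 1.52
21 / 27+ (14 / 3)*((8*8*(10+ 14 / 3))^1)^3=312626643007 / 81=3859588185.27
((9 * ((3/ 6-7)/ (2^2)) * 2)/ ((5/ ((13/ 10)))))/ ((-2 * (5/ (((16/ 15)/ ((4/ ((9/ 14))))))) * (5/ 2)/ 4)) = 0.21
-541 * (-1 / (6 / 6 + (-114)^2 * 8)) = 541 / 103969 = 0.01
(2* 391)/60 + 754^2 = 17055871/30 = 568529.03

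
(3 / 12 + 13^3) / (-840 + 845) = 8789 / 20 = 439.45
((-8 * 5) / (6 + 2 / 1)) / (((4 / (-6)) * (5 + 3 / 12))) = 10 / 7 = 1.43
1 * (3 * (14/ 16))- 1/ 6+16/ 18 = 241/ 72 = 3.35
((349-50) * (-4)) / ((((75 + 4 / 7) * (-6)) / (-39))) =-2366 / 23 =-102.87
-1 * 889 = -889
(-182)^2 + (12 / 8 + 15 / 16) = 530023 / 16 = 33126.44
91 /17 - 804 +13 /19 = -257742 /323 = -797.96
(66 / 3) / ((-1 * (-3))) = 22 / 3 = 7.33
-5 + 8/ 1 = 3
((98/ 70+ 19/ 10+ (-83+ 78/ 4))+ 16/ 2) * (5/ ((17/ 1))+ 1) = -5742/ 85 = -67.55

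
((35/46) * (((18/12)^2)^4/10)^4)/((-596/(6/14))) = -5559060566555523/235501646774272000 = -0.02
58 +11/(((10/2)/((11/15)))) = 4471/75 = 59.61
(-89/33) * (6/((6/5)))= -445/33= -13.48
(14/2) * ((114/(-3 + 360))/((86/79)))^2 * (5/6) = 11265005/22443162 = 0.50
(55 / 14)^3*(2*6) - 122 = 415433 / 686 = 605.59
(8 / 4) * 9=18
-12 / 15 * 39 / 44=-39 / 55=-0.71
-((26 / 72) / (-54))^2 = -169 / 3779136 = -0.00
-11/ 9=-1.22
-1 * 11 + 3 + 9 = 1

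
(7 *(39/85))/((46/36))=4914/1955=2.51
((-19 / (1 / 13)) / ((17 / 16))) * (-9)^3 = 2881008 / 17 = 169471.06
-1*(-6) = 6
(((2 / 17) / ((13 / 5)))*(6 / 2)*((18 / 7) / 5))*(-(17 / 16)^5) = -2255067 / 23855104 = -0.09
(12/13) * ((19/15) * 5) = 76/13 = 5.85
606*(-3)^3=-16362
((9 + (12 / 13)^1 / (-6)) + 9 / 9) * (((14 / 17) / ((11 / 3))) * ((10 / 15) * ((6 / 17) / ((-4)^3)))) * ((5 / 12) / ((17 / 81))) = -11340 / 702559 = -0.02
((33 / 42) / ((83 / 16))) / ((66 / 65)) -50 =-86890 / 1743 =-49.85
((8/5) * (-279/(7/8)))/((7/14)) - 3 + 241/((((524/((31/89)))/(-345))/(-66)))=2624.37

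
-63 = -63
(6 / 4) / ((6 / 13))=13 / 4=3.25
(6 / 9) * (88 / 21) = 176 / 63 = 2.79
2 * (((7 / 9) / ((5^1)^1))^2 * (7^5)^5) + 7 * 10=131424724727068560420836 / 2025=64901098630651140948.56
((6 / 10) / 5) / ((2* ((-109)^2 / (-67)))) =-201 / 594050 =-0.00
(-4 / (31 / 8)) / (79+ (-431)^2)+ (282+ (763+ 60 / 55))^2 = 47676584357943 / 43567865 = 1094306.19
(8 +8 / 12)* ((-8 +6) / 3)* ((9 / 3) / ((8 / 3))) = -13 / 2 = -6.50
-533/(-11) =533/11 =48.45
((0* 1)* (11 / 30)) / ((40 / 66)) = 0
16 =16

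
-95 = -95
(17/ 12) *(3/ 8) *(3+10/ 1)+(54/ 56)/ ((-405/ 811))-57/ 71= 995387/ 238560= 4.17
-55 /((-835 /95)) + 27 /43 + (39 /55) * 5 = 10.43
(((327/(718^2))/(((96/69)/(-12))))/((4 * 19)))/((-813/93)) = 699453/84941858432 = 0.00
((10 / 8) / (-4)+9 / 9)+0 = 11 / 16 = 0.69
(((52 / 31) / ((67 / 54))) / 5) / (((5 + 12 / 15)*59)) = 2808 / 3553747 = 0.00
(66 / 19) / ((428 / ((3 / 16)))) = 99 / 65056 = 0.00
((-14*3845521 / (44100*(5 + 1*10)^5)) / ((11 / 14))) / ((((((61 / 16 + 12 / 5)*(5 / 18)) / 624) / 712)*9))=-58.53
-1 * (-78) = 78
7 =7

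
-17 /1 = -17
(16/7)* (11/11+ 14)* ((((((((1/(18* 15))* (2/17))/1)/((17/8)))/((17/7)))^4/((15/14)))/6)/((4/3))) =39337984/193518340234763384750625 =0.00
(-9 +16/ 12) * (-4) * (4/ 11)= 368/ 33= 11.15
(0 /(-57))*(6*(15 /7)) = 0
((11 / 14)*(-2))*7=-11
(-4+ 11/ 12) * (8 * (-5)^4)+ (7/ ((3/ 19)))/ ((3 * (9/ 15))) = -415585/ 27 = -15392.04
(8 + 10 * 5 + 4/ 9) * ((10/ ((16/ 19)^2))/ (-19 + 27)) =474715/ 4608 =103.02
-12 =-12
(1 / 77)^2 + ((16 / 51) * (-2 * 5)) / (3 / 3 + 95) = -0.03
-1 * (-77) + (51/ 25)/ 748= 77.00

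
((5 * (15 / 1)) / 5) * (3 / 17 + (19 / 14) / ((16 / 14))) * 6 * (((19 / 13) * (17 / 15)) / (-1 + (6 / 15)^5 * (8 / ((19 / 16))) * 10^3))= 2.99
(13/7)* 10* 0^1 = 0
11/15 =0.73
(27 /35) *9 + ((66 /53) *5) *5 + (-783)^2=1137350724 /1855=613127.07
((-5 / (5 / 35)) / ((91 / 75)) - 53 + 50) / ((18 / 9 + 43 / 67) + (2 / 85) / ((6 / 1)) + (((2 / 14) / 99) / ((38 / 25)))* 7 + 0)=-8869780260 / 738733879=-12.01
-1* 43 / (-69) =43 / 69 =0.62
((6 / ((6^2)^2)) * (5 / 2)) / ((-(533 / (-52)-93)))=5 / 44604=0.00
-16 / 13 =-1.23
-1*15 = -15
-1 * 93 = -93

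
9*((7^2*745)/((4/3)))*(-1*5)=-1232043.75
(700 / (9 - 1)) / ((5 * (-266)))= -0.07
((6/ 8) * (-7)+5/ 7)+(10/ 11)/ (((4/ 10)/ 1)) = -697/ 308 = -2.26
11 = 11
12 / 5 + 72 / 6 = 14.40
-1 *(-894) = 894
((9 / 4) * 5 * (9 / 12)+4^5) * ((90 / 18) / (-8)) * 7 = -578165 / 128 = -4516.91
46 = 46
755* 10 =7550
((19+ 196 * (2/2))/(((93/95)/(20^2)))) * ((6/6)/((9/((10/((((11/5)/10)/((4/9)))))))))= 16340000000/82863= 197192.96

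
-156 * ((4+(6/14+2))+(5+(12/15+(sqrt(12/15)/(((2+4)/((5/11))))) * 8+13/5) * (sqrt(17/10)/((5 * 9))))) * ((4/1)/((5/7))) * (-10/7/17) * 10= 3328 * sqrt(34)/1683+416 * sqrt(170)/75+998400/119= 8473.77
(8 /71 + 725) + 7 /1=51980 /71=732.11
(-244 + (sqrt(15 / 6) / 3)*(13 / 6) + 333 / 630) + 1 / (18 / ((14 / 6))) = -229958 / 945 + 13*sqrt(10) / 36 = -242.20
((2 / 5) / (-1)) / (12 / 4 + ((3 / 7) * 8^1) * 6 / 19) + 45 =121909 / 2715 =44.90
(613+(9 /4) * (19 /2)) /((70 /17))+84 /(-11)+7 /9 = 233171 /1584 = 147.20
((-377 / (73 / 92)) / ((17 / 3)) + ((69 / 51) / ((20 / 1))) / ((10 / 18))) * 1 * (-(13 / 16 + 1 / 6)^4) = 16900106627203 / 219591475200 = 76.96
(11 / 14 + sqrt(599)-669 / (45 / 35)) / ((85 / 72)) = -261852 / 595 + 72 * sqrt(599) / 85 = -419.36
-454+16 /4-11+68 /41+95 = -364.34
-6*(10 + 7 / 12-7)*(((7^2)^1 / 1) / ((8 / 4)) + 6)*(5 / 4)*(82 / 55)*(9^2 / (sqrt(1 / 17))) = -8710983*sqrt(17) / 88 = -408139.81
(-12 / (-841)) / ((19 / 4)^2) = 192 / 303601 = 0.00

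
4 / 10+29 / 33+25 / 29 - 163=-769711 / 4785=-160.86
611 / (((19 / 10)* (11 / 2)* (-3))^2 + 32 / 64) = 0.62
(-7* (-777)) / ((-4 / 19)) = -103341 / 4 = -25835.25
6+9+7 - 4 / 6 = 64 / 3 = 21.33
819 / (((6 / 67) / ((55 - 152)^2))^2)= 36164122759219 / 4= 9041030689804.75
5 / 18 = 0.28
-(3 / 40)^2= -9 / 1600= -0.01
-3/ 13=-0.23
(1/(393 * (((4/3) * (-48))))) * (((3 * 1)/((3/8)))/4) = -1/12576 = -0.00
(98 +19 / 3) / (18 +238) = 313 / 768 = 0.41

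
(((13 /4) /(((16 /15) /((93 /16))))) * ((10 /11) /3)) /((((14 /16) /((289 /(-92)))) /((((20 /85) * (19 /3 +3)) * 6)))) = -513825 /2024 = -253.87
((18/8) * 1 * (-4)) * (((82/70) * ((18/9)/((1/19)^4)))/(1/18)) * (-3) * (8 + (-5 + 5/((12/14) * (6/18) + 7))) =325462622832/595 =546996004.76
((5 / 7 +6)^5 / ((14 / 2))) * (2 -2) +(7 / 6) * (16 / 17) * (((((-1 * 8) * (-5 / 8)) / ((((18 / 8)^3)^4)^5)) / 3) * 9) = 372183838819776444413065976878496481280 / 30549175098545330577024057101663285675435085668143468808817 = 0.00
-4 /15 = -0.27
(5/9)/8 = 5/72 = 0.07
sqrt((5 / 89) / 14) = sqrt(6230) / 1246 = 0.06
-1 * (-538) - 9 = 529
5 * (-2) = -10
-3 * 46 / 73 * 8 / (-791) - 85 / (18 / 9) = -4905947 / 115486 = -42.48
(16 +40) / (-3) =-56 / 3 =-18.67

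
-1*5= -5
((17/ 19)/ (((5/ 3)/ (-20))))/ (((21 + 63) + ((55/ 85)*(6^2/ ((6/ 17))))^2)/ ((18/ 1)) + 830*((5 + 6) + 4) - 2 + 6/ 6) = -612/ 723653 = -0.00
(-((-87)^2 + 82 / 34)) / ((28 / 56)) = -257428 / 17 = -15142.82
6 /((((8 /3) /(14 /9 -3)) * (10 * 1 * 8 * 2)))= -13 /640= -0.02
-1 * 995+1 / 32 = -31839 / 32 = -994.97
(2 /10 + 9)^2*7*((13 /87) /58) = 96278 /63075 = 1.53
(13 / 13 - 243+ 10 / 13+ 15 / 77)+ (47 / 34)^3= -9379224385 / 39343304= -238.39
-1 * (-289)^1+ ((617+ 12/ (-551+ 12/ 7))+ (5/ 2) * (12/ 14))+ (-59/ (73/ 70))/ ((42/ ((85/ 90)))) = 96215688809/ 106098930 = 906.85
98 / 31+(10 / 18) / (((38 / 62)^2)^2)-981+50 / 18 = -3923293303 / 4039951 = -971.12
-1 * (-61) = 61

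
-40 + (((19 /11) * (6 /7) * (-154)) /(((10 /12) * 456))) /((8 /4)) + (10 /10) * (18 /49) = -19567 /490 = -39.93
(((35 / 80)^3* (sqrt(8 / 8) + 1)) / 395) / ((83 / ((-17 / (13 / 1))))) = -5831 / 872867840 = -0.00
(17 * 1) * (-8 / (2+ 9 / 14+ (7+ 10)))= -1904 / 275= -6.92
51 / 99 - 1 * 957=-956.48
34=34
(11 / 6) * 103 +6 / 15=5677 / 30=189.23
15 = 15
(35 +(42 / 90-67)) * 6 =-946 / 5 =-189.20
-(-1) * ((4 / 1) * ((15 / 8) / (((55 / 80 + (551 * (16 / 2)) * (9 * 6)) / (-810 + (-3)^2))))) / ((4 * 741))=-8010 / 940705181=-0.00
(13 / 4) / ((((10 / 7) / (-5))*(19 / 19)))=-91 / 8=-11.38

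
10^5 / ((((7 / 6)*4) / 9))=1350000 / 7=192857.14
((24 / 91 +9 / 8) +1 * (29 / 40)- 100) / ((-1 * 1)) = 178153 / 1820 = 97.89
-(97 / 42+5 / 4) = -299 / 84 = -3.56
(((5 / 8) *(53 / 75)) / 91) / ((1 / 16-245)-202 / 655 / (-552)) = -319378 / 16117810891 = -0.00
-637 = -637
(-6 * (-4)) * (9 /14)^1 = 108 /7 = 15.43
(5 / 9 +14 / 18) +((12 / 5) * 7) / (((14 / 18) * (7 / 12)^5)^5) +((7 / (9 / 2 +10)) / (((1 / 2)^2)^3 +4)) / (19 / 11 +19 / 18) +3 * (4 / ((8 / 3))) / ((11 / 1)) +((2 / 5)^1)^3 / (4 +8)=4580275774122052427984948183365402969394999 / 109088715751452288272606603706923250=41986705.43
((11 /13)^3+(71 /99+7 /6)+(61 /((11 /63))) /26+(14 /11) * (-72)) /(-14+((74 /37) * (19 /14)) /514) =59248528654 /10951928559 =5.41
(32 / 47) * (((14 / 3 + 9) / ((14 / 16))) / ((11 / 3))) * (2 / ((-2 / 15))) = -157440 / 3619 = -43.50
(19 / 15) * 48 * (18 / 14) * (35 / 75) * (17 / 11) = 15504 / 275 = 56.38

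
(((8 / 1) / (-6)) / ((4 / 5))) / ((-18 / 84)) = 7.78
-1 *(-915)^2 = -837225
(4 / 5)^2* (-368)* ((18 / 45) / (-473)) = 11776 / 59125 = 0.20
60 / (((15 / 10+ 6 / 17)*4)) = 170 / 21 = 8.10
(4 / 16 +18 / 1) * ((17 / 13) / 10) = 1241 / 520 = 2.39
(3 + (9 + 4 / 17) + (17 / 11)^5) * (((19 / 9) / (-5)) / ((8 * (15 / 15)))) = -365029121 / 328544040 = -1.11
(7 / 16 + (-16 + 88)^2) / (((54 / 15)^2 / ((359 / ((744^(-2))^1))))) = 715450301225 / 9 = 79494477913.89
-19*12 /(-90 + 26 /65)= 285 /112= 2.54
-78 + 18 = -60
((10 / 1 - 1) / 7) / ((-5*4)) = -9 / 140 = -0.06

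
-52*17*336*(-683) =202867392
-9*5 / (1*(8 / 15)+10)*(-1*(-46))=-15525 / 79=-196.52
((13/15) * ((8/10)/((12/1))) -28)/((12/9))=-6287/300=-20.96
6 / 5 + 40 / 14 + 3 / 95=2719 / 665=4.09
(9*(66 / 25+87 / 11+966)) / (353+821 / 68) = 54784404 / 2275625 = 24.07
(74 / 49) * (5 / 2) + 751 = 36984 / 49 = 754.78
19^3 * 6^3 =1481544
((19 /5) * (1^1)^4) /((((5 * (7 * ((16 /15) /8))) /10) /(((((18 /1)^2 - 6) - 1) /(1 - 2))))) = -18069 /7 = -2581.29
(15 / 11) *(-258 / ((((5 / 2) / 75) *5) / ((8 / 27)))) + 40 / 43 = -295400 / 473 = -624.52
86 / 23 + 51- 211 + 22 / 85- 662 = -1599194 / 1955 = -818.00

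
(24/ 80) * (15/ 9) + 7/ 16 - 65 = -1025/ 16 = -64.06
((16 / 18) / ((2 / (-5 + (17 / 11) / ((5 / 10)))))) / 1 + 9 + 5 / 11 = 284 / 33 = 8.61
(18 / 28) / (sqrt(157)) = 9 * sqrt(157) / 2198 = 0.05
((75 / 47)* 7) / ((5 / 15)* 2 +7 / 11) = 8.57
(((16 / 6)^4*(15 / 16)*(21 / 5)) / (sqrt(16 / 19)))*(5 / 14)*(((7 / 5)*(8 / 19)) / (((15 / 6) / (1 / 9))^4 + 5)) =4096*sqrt(19) / 100174365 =0.00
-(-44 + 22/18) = 385/9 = 42.78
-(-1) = 1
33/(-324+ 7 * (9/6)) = -2/19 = -0.11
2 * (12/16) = 3/2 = 1.50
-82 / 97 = -0.85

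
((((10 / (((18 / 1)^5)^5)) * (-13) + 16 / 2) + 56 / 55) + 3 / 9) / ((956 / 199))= 1232765238555759480441115877515273471 / 633290850655694221088532808303902720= 1.95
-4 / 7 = -0.57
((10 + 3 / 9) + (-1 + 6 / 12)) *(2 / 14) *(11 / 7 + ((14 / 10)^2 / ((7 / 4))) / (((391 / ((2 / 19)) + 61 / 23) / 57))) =400659619 / 179538450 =2.23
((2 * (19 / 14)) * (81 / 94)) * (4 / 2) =1539 / 329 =4.68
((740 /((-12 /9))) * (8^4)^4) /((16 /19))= -185509601838366720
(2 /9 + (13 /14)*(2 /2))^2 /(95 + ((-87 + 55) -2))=21025 /968436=0.02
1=1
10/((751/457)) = 4570/751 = 6.09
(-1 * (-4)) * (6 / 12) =2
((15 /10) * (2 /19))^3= 27 /6859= 0.00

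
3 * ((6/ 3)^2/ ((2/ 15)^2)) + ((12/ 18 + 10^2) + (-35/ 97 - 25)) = 218339/ 291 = 750.31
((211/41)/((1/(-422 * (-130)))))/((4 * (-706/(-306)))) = 442761345/14473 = 30592.23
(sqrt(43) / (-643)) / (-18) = 0.00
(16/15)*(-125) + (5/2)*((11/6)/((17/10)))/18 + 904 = 1415219/1836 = 770.82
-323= -323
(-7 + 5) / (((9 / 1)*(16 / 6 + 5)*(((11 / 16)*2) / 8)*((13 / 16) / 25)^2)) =-20480000 / 128271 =-159.66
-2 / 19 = -0.11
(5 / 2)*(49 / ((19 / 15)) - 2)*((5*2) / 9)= 17425 / 171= 101.90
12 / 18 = 2 / 3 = 0.67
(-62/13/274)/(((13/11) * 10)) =-341/231530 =-0.00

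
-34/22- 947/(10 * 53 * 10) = -1.72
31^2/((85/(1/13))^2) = 961/1221025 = 0.00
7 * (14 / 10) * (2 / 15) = 98 / 75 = 1.31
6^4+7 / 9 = 1296.78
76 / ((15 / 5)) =76 / 3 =25.33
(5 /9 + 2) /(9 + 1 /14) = 322 /1143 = 0.28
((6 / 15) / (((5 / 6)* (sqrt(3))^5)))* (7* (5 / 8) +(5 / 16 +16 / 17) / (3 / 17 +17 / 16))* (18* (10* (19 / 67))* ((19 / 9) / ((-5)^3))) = -3495202* sqrt(3) / 42335625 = -0.14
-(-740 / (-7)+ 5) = -775 / 7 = -110.71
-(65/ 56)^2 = -4225/ 3136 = -1.35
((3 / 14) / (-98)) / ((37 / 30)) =-0.00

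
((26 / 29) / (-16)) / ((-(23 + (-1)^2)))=13 / 5568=0.00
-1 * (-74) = 74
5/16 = 0.31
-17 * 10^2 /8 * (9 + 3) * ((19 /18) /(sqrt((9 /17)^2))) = -137275 /27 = -5084.26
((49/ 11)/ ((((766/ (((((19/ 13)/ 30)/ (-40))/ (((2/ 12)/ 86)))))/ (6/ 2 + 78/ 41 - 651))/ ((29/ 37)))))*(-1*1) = -3075375093/ 1661691460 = -1.85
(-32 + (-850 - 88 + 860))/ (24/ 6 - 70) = 5/ 3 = 1.67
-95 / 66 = -1.44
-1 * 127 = -127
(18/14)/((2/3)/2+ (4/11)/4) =297/98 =3.03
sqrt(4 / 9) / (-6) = -1 / 9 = -0.11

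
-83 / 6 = -13.83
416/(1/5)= 2080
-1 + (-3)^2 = 8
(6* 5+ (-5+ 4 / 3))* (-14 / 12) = -553 / 18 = -30.72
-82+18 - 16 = -80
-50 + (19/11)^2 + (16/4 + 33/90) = -154819/3630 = -42.65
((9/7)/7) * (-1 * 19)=-171/49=-3.49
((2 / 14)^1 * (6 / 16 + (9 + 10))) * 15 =2325 / 56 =41.52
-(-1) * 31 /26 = 31 /26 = 1.19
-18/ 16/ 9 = -1/ 8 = -0.12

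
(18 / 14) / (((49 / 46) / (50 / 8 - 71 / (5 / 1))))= -9.60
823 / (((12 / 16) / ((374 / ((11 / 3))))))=111928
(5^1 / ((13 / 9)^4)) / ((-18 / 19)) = -1.21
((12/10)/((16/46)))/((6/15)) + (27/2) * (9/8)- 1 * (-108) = 2109/16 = 131.81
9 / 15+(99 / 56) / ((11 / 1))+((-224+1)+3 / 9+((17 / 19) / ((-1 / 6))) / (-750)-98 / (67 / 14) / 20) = -5959391873 / 26733000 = -222.92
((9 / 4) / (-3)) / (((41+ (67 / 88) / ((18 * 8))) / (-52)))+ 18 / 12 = 2547273 / 1039238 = 2.45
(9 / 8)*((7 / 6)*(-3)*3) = -189 / 16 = -11.81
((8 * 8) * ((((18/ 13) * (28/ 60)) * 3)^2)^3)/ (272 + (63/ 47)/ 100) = 48146097829036032/ 3856810446604375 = 12.48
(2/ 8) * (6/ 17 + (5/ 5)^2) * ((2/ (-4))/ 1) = -23/ 136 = -0.17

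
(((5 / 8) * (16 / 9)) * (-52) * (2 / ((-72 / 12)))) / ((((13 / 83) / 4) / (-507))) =-2244320 / 9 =-249368.89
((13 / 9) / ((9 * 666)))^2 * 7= 1183 / 2910170916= 0.00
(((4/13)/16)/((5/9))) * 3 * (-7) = -189/260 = -0.73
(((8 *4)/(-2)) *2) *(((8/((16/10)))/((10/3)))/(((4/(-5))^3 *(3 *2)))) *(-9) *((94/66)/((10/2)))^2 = -11045/968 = -11.41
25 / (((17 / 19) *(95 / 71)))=355 / 17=20.88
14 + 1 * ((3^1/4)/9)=169/12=14.08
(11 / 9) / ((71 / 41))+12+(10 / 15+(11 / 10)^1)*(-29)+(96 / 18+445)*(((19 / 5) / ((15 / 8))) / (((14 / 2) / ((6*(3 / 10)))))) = 31336633 / 159750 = 196.16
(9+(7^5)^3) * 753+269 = 3574913816994125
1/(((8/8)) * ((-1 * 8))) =-1/8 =-0.12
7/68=0.10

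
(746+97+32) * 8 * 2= 14000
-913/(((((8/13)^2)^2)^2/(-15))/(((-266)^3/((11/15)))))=-35839533809179347975/2097152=-17089621452893.90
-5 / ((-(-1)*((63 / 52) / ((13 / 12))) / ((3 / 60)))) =-169 / 756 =-0.22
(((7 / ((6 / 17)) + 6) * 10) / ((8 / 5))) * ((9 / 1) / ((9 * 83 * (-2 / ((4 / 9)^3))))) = -0.09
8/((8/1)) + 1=2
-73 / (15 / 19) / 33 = -1387 / 495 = -2.80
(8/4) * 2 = 4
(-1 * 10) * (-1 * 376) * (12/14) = 22560/7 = 3222.86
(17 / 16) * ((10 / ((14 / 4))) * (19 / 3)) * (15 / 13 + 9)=17765 / 91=195.22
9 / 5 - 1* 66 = -321 / 5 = -64.20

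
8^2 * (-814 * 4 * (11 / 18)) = -1146112 / 9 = -127345.78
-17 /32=-0.53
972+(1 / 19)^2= 350893 / 361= 972.00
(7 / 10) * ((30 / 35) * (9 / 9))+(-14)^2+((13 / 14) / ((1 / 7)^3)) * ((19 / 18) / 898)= 31838939 / 161640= 196.97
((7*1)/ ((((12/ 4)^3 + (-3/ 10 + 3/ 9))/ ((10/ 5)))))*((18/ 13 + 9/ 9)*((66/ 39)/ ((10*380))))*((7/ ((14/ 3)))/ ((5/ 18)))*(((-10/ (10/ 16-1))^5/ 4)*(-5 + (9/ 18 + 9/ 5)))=-70395494400/ 2604121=-27032.34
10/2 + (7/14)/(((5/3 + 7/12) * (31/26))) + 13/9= 1850/279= 6.63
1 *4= 4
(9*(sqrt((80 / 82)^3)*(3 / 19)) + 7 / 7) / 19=0.12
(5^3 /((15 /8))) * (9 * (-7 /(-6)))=700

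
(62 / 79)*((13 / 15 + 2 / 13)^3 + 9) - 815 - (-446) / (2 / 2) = -361.10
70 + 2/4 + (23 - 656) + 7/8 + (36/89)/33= -4398551/7832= -561.61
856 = 856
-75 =-75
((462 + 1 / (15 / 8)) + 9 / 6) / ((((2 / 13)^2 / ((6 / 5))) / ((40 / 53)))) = 4705298 / 265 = 17755.84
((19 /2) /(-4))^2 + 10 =1001 /64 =15.64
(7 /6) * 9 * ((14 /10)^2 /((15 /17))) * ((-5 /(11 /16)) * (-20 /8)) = 23324 /55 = 424.07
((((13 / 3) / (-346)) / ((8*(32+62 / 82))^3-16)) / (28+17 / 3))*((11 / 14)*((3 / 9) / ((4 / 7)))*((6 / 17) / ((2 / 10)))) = -49278515 / 2947161927035087744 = -0.00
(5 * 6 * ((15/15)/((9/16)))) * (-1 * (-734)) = 117440/3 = 39146.67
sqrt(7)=2.65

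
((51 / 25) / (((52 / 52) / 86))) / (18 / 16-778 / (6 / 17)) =-105264 / 1321925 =-0.08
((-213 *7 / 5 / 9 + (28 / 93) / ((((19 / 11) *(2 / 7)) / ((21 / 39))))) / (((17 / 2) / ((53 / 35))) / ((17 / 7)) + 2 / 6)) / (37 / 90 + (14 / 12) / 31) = -1797240123 / 65018551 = -27.64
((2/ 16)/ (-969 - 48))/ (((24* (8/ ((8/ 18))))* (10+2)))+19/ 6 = 133560575/ 42177024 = 3.17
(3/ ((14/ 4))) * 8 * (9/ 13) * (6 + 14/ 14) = 432/ 13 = 33.23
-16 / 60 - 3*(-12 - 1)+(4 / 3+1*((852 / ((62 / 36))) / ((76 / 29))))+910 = 10061629 / 8835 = 1138.84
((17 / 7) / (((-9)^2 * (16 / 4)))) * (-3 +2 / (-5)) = -289 / 11340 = -0.03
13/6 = 2.17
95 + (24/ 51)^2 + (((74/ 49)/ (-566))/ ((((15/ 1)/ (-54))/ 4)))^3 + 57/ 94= 867711184188390476829/ 9054891609746407250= 95.83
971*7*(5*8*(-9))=-2446920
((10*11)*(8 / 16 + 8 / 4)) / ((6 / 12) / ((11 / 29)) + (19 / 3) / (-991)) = 17986650 / 85799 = 209.64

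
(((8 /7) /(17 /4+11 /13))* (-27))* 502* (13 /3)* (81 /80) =-123693804 /9275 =-13336.26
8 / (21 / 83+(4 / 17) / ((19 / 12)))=19.92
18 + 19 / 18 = 343 / 18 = 19.06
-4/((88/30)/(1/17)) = -15/187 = -0.08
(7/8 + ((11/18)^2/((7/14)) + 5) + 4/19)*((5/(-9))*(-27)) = 420605/4104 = 102.49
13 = 13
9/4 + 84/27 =193/36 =5.36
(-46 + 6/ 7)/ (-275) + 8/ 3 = 16348/ 5775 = 2.83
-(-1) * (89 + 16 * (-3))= 41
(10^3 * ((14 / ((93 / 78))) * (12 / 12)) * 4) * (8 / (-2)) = -5824000 / 31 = -187870.97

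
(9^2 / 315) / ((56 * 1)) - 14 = -27431 / 1960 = -14.00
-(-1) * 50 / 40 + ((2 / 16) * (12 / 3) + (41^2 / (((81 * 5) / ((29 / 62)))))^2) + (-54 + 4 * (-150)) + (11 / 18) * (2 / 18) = -204416119837 / 315256050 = -648.41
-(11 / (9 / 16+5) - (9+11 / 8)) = 5979 / 712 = 8.40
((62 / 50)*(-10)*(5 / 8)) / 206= -0.04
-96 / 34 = -48 / 17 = -2.82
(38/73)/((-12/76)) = -722/219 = -3.30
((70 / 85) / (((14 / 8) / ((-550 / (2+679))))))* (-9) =13200 / 3859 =3.42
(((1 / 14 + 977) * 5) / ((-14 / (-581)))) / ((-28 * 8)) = -5676785 / 6272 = -905.10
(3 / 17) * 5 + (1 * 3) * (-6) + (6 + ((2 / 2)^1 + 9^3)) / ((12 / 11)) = 33535 / 51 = 657.55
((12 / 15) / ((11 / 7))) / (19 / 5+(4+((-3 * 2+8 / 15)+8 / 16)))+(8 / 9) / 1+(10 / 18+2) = 3.62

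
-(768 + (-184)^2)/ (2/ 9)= -155808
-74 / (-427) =74 / 427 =0.17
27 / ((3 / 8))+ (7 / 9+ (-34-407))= -3314 / 9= -368.22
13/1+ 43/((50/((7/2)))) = 1601/100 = 16.01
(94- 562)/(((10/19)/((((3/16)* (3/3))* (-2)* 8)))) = 13338/5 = 2667.60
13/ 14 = 0.93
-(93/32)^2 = -8649/1024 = -8.45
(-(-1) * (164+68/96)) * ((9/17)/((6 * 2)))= 3953/544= 7.27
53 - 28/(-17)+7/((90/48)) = 14887/255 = 58.38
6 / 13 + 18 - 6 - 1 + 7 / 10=1581 / 130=12.16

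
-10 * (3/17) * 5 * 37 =-5550/17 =-326.47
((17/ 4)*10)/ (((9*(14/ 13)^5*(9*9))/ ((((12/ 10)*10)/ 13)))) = 2427685/ 65345616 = 0.04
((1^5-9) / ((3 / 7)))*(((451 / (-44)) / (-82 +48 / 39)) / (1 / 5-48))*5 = 533 / 2151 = 0.25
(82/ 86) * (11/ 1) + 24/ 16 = 1031/ 86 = 11.99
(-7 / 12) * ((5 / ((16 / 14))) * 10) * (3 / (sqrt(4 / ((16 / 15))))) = -245 * sqrt(15) / 24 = -39.54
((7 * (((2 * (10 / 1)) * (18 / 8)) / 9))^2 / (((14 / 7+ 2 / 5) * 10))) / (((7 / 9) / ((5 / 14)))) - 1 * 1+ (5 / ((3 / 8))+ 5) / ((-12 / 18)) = -81 / 16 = -5.06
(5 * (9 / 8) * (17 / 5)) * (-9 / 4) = -1377 / 32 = -43.03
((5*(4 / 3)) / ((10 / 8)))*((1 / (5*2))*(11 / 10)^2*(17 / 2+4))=121 / 15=8.07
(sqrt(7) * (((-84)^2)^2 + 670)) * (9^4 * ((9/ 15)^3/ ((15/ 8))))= 23519361251952 * sqrt(7)/ 625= 99562209388.41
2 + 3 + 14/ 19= 109/ 19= 5.74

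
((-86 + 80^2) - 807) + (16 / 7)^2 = 270099 / 49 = 5512.22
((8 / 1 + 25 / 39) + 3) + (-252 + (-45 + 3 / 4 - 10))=-45959 / 156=-294.61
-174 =-174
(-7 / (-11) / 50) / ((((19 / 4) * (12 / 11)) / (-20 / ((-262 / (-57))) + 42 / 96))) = -57421 / 5973600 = -0.01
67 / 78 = 0.86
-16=-16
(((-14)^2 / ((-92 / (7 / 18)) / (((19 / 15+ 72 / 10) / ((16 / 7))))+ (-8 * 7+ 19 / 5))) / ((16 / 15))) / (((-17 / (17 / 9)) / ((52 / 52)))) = 7623175 / 43336836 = 0.18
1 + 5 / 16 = 21 / 16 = 1.31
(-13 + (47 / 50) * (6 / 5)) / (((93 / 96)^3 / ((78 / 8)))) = -474120192 / 3723875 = -127.32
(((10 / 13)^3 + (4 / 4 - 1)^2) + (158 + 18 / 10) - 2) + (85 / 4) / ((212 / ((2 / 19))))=14005749973 / 88495160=158.27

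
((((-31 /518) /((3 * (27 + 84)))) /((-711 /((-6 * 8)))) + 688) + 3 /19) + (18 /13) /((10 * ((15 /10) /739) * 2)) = 18232919600642 /25244065665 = 722.27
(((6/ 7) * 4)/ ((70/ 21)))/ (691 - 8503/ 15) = 54/ 6517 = 0.01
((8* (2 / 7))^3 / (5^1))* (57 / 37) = 233472 / 63455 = 3.68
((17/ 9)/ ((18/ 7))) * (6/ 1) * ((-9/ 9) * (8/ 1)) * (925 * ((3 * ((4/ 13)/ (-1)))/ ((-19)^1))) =-3522400/ 2223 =-1584.53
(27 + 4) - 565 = -534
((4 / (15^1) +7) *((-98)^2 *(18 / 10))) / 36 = 261709 / 75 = 3489.45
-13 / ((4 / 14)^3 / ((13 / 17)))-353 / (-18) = -497699 / 1224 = -406.62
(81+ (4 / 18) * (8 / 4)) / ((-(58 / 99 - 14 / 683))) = -5507029 / 38228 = -144.06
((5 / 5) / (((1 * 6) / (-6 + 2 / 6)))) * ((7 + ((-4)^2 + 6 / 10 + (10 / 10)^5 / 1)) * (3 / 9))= -697 / 90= -7.74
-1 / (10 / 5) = -1 / 2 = -0.50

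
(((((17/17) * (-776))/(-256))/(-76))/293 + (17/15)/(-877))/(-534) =13389827/5005682507520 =0.00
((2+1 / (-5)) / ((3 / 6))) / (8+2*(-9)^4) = 9 / 32825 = 0.00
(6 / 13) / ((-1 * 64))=-3 / 416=-0.01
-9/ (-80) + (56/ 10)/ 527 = 0.12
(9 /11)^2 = 81 /121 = 0.67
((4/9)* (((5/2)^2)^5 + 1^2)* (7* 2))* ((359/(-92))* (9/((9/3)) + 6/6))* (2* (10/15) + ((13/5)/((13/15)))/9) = -122717944685/79488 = -1543854.98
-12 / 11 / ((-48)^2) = -1 / 2112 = -0.00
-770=-770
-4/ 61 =-0.07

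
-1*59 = -59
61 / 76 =0.80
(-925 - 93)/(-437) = 1018/437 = 2.33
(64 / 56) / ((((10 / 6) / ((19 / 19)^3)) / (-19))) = -456 / 35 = -13.03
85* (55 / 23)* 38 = 177650 / 23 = 7723.91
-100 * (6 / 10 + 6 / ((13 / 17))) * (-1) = 10980 / 13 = 844.62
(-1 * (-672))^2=451584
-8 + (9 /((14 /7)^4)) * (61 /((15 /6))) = 229 /40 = 5.72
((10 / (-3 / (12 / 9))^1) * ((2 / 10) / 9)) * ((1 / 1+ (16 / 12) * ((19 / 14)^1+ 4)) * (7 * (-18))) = 304 / 3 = 101.33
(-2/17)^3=-8/4913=-0.00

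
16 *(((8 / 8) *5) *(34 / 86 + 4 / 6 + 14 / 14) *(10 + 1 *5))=106400 / 43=2474.42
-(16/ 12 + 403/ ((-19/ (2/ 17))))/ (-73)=-1126/ 70737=-0.02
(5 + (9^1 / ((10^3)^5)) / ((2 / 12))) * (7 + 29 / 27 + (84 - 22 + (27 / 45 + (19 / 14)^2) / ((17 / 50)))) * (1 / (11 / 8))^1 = 280.93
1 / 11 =0.09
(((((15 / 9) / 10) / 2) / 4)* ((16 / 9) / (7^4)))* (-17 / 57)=-17 / 3695139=-0.00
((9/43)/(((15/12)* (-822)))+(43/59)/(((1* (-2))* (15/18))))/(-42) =253431/24329830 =0.01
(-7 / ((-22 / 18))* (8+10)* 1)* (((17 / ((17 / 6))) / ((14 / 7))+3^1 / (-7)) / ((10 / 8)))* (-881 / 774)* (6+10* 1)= -9134208 / 2365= -3862.24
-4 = -4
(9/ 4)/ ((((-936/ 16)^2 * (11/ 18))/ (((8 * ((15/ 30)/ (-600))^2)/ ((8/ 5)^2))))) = 1/ 428313600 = 0.00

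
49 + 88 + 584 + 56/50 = 18053/25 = 722.12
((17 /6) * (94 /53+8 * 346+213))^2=7222543375441 /101124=71422643.24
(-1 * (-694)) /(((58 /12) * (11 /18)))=74952 /319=234.96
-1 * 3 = -3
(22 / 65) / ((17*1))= 22 / 1105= 0.02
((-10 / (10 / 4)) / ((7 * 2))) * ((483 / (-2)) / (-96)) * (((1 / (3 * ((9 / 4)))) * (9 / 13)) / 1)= -23 / 312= -0.07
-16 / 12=-4 / 3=-1.33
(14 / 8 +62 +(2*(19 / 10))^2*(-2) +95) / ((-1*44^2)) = -12987 / 193600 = -0.07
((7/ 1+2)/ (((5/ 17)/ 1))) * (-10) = -306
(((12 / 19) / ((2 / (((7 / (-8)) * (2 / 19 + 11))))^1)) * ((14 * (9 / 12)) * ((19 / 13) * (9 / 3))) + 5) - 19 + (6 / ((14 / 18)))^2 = -9272017 / 96824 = -95.76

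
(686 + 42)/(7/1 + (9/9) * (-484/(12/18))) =-728/719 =-1.01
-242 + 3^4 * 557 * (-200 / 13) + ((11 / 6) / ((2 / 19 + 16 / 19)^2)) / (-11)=-17547610117 / 25272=-694349.88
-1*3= -3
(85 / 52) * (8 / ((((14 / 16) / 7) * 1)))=1360 / 13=104.62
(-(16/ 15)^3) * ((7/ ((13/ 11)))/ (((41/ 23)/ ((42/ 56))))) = -1813504/ 599625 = -3.02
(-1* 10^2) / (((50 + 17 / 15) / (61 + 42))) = -154500 / 767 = -201.43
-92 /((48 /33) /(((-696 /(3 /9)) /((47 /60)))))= 7923960 /47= 168594.89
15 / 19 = 0.79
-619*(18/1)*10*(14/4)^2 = -1364895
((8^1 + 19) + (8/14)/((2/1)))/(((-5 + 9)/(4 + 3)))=191/4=47.75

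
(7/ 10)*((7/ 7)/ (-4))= -7/ 40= -0.18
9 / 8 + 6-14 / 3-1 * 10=-181 / 24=-7.54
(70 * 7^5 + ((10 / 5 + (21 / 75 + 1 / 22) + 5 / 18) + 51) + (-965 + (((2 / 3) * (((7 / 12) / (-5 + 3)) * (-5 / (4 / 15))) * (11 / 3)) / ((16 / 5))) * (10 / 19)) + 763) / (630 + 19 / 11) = 7080648612551 / 3802492800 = 1862.11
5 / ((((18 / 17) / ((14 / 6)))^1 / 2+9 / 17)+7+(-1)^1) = 0.74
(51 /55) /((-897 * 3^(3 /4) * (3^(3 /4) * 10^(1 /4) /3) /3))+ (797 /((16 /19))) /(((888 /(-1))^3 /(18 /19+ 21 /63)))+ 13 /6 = -17 * 10^(3 /4) * sqrt(3) /164450+ 72823557307 /33610899456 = 2.17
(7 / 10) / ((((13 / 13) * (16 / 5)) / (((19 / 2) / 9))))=133 / 576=0.23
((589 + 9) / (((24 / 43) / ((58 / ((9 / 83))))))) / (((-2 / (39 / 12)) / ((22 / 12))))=-4425392257 / 2592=-1707327.26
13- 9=4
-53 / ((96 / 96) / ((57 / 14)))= -3021 / 14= -215.79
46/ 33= 1.39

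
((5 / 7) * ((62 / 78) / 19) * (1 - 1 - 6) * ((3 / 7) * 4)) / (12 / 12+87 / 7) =-1860 / 81263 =-0.02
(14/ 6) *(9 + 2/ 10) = 322/ 15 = 21.47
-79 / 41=-1.93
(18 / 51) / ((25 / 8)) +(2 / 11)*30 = 26028 / 4675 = 5.57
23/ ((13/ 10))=230/ 13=17.69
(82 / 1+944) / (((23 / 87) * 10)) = 44631 / 115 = 388.10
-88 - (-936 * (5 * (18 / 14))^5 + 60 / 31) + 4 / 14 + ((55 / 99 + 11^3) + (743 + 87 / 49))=48197728527560 / 4689153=10278557.46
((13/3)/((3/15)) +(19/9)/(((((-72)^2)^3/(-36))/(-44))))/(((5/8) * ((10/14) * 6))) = 1320581285303/163258675200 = 8.09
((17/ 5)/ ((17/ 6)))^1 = 6/ 5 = 1.20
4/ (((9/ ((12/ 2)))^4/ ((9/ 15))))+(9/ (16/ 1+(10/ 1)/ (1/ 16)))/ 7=80063/ 166320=0.48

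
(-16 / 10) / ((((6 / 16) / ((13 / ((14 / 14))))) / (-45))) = 2496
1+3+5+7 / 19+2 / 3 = 572 / 57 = 10.04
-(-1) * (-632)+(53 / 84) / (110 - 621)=-27128021 / 42924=-632.00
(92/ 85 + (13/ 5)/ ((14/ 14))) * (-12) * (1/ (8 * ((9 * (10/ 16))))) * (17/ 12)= -313/ 225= -1.39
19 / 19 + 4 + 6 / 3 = 7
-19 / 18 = -1.06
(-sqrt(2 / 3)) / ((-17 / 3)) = sqrt(6) / 17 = 0.14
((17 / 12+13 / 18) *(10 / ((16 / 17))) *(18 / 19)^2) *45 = 2650725 / 2888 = 917.84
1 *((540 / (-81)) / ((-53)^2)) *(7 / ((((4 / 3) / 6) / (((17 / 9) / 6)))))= -595 / 25281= -0.02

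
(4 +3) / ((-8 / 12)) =-21 / 2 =-10.50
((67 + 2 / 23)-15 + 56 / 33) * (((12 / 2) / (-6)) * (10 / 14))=-204110 / 5313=-38.42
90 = 90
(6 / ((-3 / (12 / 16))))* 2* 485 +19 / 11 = -15986 / 11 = -1453.27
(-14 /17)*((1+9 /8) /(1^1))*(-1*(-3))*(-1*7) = 147 /4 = 36.75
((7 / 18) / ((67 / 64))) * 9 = 224 / 67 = 3.34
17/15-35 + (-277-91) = -6028/15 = -401.87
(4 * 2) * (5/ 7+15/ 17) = 1520/ 119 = 12.77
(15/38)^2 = 225/1444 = 0.16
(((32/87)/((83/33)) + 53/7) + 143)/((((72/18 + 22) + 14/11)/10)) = 13966931/252735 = 55.26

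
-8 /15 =-0.53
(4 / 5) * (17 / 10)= 34 / 25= 1.36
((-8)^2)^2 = 4096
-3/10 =-0.30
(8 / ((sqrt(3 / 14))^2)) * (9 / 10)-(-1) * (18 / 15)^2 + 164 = 4976 / 25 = 199.04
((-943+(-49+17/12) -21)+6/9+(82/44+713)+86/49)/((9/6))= -1903519/9702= -196.20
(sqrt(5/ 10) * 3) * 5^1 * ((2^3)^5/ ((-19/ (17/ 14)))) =-2088960 * sqrt(2)/ 133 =-22212.30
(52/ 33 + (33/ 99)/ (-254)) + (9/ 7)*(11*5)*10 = 13861093/ 19558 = 708.72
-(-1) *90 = 90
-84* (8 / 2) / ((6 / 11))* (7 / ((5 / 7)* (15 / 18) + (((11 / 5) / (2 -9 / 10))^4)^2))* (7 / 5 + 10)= -10322928 / 53885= -191.57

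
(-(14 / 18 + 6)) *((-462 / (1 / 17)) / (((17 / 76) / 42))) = 9995216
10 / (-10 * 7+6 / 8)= -40 / 277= -0.14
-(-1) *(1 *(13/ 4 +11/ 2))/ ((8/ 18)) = 315/ 16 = 19.69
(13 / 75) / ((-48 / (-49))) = 637 / 3600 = 0.18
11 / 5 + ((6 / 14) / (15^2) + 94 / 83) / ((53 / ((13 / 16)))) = 81936149 / 36951600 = 2.22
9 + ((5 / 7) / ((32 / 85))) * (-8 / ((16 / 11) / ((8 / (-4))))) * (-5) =-21359 / 224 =-95.35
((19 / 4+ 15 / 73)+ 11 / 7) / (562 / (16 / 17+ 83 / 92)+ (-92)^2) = 0.00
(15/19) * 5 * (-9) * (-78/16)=26325/152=173.19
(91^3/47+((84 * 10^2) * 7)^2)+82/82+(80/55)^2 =3457456036.54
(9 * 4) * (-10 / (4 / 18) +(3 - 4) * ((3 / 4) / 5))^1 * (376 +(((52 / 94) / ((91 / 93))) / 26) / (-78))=-48543640281 / 79430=-611149.95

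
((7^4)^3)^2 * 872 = 167058833763853913357672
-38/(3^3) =-38/27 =-1.41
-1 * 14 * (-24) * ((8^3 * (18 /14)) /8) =27648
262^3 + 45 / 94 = 1690564477 / 94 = 17984728.48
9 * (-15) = -135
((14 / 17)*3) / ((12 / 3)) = 21 / 34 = 0.62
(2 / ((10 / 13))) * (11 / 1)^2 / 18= 1573 / 90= 17.48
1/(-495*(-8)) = 0.00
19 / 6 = 3.17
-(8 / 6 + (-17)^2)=-871 / 3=-290.33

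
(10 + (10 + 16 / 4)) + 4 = 28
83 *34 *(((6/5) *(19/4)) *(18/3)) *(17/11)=8203554/55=149155.53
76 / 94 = 38 / 47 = 0.81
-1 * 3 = -3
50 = 50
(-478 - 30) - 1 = -509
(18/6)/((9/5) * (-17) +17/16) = -240/2363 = -0.10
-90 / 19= -4.74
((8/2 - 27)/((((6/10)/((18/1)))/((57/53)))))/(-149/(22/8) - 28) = 9.03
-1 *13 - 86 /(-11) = -57 /11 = -5.18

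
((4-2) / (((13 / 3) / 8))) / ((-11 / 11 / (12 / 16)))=-36 / 13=-2.77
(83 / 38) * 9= 747 / 38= 19.66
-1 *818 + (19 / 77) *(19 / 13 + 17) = -814258 / 1001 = -813.44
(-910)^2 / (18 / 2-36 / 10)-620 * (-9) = 4291160 / 27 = 158931.85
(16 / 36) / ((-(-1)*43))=4 / 387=0.01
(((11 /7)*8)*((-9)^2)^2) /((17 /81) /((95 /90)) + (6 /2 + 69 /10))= 987299280 /120883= 8167.40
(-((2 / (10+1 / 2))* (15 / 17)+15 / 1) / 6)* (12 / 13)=-3610 / 1547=-2.33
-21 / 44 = -0.48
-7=-7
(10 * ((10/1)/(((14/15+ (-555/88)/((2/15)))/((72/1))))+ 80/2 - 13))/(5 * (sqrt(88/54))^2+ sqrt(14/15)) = 208538104500/14603509889 - 1706220855 * sqrt(210)/14603509889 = 12.59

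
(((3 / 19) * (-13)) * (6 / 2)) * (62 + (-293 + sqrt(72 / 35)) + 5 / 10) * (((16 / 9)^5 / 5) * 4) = 12568231936 / 623295 -109051904 * sqrt(70) / 7271775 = 20038.71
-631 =-631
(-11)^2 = 121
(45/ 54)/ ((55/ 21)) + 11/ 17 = 0.97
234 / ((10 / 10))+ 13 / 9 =2119 / 9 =235.44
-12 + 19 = 7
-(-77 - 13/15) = 1168/15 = 77.87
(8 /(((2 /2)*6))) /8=1 /6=0.17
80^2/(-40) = -160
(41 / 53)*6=246 / 53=4.64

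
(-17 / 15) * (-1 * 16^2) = 4352 / 15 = 290.13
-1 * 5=-5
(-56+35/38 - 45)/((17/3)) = -11409/646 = -17.66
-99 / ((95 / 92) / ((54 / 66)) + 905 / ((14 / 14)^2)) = -81972 / 750385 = -0.11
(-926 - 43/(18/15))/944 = -5771/5664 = -1.02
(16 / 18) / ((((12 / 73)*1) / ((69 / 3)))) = 3358 / 27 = 124.37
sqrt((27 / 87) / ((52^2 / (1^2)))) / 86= 3 * sqrt(29) / 129688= 0.00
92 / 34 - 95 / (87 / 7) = -7303 / 1479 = -4.94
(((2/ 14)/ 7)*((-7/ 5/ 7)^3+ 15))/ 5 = 0.06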